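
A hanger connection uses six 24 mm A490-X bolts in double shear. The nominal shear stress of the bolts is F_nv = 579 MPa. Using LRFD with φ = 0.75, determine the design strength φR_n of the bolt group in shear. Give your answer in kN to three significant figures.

2360 kN

A_b = π × 24² / 4 = 452.4 mm².
R_n = F_nv · A_b · n · n_s = 579 × 452.4 × 6 × 2 / 1000 = 3143 kN.
Design strength φR_n = 0.75 × 3143 = 2360 kN.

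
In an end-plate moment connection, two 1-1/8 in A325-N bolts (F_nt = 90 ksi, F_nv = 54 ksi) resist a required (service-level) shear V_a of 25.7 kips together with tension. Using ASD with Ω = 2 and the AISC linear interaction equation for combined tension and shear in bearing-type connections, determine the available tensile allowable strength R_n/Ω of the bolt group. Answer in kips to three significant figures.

A_b = π·1.125²/4 = 0.994 in²; f_rv = 25.7 / (2 × 0.994) = 12.93 ksi.
F'_nt = 1.3 F_nt − (Ω F_nt / F_nv) f_rv = 1.3·90 − (2·90/54)·12.93 = 73.91 ksi, capped at F_nt → F'_nt = 73.91 ksi.
R_n = F'_nt · A_b · n = 73.91 × 0.994 × 2 = 146.9 kips.
Allowable strength R_n/Ω = 146.9 / 2 = 73.5 kips.

73.5 kips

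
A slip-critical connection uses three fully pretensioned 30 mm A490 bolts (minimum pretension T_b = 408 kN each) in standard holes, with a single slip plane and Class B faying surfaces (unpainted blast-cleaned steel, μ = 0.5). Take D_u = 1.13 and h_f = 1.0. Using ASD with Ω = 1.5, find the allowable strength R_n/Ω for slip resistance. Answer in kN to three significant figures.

R_n = μ · D_u · h_f · T_b · n_s · n_b = 0.5 × 1.13 × 1.0 × 408 × 1 × 3 = 691.6 kN.
Allowable strength R_n/Ω = 691.6 / 1.5 = 461 kN.

461 kN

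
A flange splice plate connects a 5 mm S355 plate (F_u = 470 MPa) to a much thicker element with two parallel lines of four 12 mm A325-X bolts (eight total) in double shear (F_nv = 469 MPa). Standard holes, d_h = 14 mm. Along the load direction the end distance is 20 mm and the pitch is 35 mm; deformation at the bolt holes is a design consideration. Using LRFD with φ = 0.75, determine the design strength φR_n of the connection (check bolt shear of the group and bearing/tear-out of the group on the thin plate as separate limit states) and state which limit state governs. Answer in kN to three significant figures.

Bolt shear: A_b = π·12²/4 = 113.1 mm²; R_n = 469 × 113.1 × 8 × 2 / 1000 = 848.7 kN → 0.75 × 848.7 = 637 kN.
Bearing (1.2 l_c t F_u ≤ 2.4 d t F_u): upper limit = 2.4·12·5·470 / 1000 = 67.68 kN.
  Edge l_c = 20 − 14/2 = 13 → r_n = 36.66 kN; interior l_c = 35 − 14 = 21 → r_n = 59.22 kN.
  R_n,bearing = 2·36.66 + 6·59.22 = 428.6 kN → 0.75 × 428.6 = 321 kN.
Bearing governs: 321 kN.

321 kN (bearing governs)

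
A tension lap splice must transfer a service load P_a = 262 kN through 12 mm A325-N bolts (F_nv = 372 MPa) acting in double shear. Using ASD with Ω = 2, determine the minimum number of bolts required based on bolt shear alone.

A_b = π·12²/4 = 113.1 mm².
Per-bolt allowable strength R_n/Ω = 372 × 113.1 × 2 / 1000 / 2 = 42.07 kN.
n ≥ 262 / 42.07 = 6.227 → use 7 bolts.

7 bolts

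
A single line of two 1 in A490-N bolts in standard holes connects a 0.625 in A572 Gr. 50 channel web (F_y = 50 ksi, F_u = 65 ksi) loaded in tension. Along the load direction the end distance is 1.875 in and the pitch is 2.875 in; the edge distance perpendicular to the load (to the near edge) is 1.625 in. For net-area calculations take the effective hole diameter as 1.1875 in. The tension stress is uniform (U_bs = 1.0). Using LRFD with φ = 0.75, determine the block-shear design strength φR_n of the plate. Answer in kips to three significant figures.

Shear plane L_v = 1.875 + 1·2.875 = 4.75 in; A_gv = 4.75 × 0.625 = 2.969 in².
A_nv = (4.75 − 1.5·1.1875) × 0.625 = 1.855 in².
A_nt = (1.625 − 0.5·1.1875) × 0.625 = 0.6445 in².
0.6 F_u A_nv = 72.36 kips; 0.6 F_y A_gv = 89.06 kips → shear rupture governs the shear term.
R_n = 72.36 + 1.0 × 65 × 0.6445 = 114.3 kips.
Design strength φR_n = 0.75 × 114.3 = 85.7 kips.

85.7 kips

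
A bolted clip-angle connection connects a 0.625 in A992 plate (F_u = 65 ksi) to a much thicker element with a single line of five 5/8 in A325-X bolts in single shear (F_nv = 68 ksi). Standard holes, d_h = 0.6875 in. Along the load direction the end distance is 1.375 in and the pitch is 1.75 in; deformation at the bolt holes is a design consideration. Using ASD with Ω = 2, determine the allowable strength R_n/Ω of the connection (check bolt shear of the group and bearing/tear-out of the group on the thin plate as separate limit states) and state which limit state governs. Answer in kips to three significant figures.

52.2 kips (bolt shear governs)

Bolt shear: A_b = π·0.625²/4 = 0.3068 in²; R_n = 68 × 0.3068 × 5 × 1 = 104.3 kips → 104.3 / 2 = 52.2 kips.
Bearing (1.2 l_c t F_u ≤ 2.4 d t F_u): upper limit = 2.4·0.625·0.625·65 = 60.94 kips.
  Edge l_c = 1.375 − 0.6875/2 = 1.031 → r_n = 50.27 kips; interior l_c = 1.75 − 0.6875 = 1.062 → r_n = 51.8 kips.
  R_n,bearing = 1·50.27 + 4·51.8 = 257.5 kips → 257.5 / 2 = 129 kips.
Bolt shear governs: 52.2 kips.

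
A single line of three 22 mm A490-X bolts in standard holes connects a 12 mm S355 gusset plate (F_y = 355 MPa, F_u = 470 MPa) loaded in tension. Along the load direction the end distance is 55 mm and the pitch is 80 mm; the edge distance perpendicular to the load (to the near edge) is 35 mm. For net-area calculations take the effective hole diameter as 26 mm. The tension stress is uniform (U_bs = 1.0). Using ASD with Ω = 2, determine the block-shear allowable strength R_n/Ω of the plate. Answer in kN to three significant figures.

Shear plane L_v = 55 + 2·80 = 215 mm; A_gv = 215 × 12 = 2580 mm².
A_nv = (215 − 2.5·26) × 12 = 1800 mm².
A_nt = (35 − 0.5·26) × 12 = 264 mm².
0.6 F_u A_nv = 507.6 kN; 0.6 F_y A_gv = 549.5 kN → shear rupture governs the shear term.
R_n = 507.6 + 1.0 × 470 × 264 / 1000 = 631.7 kN.
Allowable strength R_n/Ω = 631.7 / 2 = 316 kN.

316 kN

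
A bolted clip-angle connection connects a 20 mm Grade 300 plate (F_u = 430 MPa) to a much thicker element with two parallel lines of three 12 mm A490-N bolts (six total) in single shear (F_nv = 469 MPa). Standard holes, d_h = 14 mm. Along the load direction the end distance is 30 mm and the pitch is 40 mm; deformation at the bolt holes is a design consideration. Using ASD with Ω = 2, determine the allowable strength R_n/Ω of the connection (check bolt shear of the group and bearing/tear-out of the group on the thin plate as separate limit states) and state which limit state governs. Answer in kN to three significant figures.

159 kN (bolt shear governs)

Bolt shear: A_b = π·12²/4 = 113.1 mm²; R_n = 469 × 113.1 × 6 × 1 / 1000 = 318.3 kN → 318.3 / 2 = 159 kN.
Bearing (1.2 l_c t F_u ≤ 2.4 d t F_u): upper limit = 2.4·12·20·430 / 1000 = 247.7 kN.
  Edge l_c = 30 − 14/2 = 23 → r_n = 237.4 kN; interior l_c = 40 − 14 = 26 → r_n = 247.7 kN.
  R_n,bearing = 2·237.4 + 4·247.7 = 1465 kN → 1465 / 2 = 733 kN.
Bolt shear governs: 159 kN.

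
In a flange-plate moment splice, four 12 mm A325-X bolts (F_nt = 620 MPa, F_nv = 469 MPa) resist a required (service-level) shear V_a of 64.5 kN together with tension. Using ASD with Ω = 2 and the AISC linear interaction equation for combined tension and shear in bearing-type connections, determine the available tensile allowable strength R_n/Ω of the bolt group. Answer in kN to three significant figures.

A_b = π·12²/4 = 113.1 mm²; f_rv = 64.5 × 1000 / (4 × 113.1) = 142.6 MPa.
F'_nt = 1.3 F_nt − (Ω F_nt / F_nv) f_rv = 1.3·620 − (2·620/469)·142.6 = 429 MPa, capped at F_nt → F'_nt = 429 MPa.
R_n = F'_nt · A_b · n = 429 × 113.1 × 4 / 1000 = 194.1 kN.
Allowable strength R_n/Ω = 194.1 / 2 = 97 kN.

97 kN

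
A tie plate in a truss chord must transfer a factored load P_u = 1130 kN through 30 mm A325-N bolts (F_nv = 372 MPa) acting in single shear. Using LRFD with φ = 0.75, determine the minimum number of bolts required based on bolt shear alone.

A_b = π·30²/4 = 706.9 mm².
Per-bolt design strength φR_n = 0.75 × 372 × 706.9 × 1 / 1000 = 197.2 kN.
n ≥ 1130 / 197.2 = 5.73 → use 6 bolts.

6 bolts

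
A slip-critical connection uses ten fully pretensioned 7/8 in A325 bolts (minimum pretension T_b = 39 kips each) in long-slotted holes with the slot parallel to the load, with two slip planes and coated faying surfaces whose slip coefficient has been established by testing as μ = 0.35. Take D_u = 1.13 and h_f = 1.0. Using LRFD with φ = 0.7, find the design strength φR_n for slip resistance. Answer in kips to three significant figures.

216 kips

R_n = μ · D_u · h_f · T_b · n_s · n_b = 0.35 × 1.13 × 1.0 × 39 × 2 × 10 = 308.5 kips.
Design strength φR_n = 0.7 × 308.5 = 216 kips.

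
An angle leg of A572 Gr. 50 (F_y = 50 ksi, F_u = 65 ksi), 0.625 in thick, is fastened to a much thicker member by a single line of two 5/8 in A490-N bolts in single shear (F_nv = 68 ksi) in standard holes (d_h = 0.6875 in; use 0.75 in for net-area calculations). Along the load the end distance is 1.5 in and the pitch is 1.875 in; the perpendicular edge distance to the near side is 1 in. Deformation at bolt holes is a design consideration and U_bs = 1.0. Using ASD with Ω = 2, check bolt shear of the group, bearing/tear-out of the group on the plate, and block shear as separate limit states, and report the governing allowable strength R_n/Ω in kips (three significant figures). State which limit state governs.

20.9 kips (bolt shear governs)

Bolt shear: A_b = π·0.625²/4 = 0.3068 in²; R_n = 68 × 0.3068 × 2 × 1 = 41.72 kips → 41.72 / 2 = 20.9 kips.
Bearing: edge l_c = 1.156, r_n = 56.37 kips; interior l_c = 1.188, r_n = 57.89 kips; R_n = 56.37 + 1·57.89 = 114.3 kips → 57.1 kips.
Block shear: A_gv = 2.109, A_nv = 1.406, A_nt = 0.3906 in²; R_n = min(0.6F_uA_nv, 0.6F_yA_gv) + U_bs·F_u·A_nt = 80.23 kips → 40.1 kips.
Bolt shear governs: 20.9 kips.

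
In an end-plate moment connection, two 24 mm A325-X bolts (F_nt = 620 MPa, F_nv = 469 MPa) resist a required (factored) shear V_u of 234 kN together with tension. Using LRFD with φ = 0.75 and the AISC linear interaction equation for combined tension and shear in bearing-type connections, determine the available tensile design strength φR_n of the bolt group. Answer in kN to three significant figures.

238 kN

A_b = π·24²/4 = 452.4 mm²; f_rv = 234 × 1000 / (2 × 452.4) = 258.6 MPa.
F'_nt = 1.3 F_nt − (F_nt / φF_nv) f_rv = 1.3·620 − (620/(0.75·469))·258.6 = 350.1 MPa, capped at F_nt → F'_nt = 350.1 MPa.
R_n = F'_nt · A_b · n = 350.1 × 452.4 × 2 / 1000 = 316.8 kN.
Design strength φR_n = 0.75 × 316.8 = 238 kN.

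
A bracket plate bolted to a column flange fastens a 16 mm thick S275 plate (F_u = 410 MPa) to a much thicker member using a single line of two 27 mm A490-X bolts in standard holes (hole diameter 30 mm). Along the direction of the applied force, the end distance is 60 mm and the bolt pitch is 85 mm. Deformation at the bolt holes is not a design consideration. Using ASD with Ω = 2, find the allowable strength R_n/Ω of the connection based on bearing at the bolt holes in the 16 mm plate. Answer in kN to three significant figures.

487 kN

Per bolt r_n = 1.5 l_c t F_u ≤ 3.0 d t F_u; upper limit = 3.0 × 27 × 16 × 410 / 1000 = 531.4 kN.
Edge bolt: l_c = 60 − 30/2 = 45 mm → 1.5 × 45 × 16 × 410 / 1000 = 442.8 → r_n = 442.8 kN.
Interior bolts: l_c = 85 − 30 = 55 mm → 1.5 × 55 × 16 × 410 / 1000 = 541.2 → r_n = 531.4 kN.
R_n = 1 × 442.8 + 1 × 531.4 = 974.2 kN.
Allowable strength R_n/Ω = 974.2 / 2 = 487 kN.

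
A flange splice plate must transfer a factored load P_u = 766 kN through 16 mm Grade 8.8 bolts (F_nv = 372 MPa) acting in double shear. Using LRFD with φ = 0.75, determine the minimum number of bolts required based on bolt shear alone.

A_b = π·16²/4 = 201.1 mm².
Per-bolt design strength φR_n = 0.75 × 372 × 201.1 × 2 / 1000 = 112.2 kN.
n ≥ 766 / 112.2 = 6.828 → use 7 bolts.

7 bolts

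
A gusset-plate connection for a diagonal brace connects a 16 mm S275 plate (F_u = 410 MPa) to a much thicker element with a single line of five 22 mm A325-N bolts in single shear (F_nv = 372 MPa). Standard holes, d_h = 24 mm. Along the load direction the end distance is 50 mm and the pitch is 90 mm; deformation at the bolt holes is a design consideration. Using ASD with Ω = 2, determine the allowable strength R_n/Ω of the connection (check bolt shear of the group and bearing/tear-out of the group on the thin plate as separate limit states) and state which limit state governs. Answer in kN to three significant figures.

Bolt shear: A_b = π·22²/4 = 380.1 mm²; R_n = 372 × 380.1 × 5 × 1 / 1000 = 707 kN → 707 / 2 = 354 kN.
Bearing (1.2 l_c t F_u ≤ 2.4 d t F_u): upper limit = 2.4·22·16·410 / 1000 = 346.4 kN.
  Edge l_c = 50 − 24/2 = 38 → r_n = 299.1 kN; interior l_c = 90 − 24 = 66 → r_n = 346.4 kN.
  R_n,bearing = 1·299.1 + 4·346.4 = 1685 kN → 1685 / 2 = 842 kN.
Bolt shear governs: 354 kN.

354 kN (bolt shear governs)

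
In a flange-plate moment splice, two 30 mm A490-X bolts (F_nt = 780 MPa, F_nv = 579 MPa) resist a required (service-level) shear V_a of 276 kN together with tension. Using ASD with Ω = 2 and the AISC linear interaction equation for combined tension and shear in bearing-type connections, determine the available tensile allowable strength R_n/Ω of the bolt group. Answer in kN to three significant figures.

345 kN

A_b = π·30²/4 = 706.9 mm²; f_rv = 276 × 1000 / (2 × 706.9) = 195.2 MPa.
F'_nt = 1.3 F_nt − (Ω F_nt / F_nv) f_rv = 1.3·780 − (2·780/579)·195.2 = 488 MPa, capped at F_nt → F'_nt = 488 MPa.
R_n = F'_nt · A_b · n = 488 × 706.9 × 2 / 1000 = 689.9 kN.
Allowable strength R_n/Ω = 689.9 / 2 = 345 kN.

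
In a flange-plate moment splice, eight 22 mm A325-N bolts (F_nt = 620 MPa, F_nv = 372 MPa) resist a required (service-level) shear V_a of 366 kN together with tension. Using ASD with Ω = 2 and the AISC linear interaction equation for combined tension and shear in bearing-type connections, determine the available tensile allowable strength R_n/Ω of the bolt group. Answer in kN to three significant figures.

A_b = π·22²/4 = 380.1 mm²; f_rv = 366 × 1000 / (8 × 380.1) = 120.4 MPa.
F'_nt = 1.3 F_nt − (Ω F_nt / F_nv) f_rv = 1.3·620 − (2·620/372)·120.4 = 404.8 MPa, capped at F_nt → F'_nt = 404.8 MPa.
R_n = F'_nt · A_b · n = 404.8 × 380.1 × 8 / 1000 = 1231 kN.
Allowable strength R_n/Ω = 1231 / 2 = 616 kN.

616 kN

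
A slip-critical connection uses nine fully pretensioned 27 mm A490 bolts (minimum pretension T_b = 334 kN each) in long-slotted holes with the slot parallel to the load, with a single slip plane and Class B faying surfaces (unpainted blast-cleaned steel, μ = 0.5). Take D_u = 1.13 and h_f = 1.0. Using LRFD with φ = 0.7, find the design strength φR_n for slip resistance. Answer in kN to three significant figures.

R_n = μ · D_u · h_f · T_b · n_s · n_b = 0.5 × 1.13 × 1.0 × 334 × 1 × 9 = 1698 kN.
Design strength φR_n = 0.7 × 1698 = 1190 kN.

1190 kN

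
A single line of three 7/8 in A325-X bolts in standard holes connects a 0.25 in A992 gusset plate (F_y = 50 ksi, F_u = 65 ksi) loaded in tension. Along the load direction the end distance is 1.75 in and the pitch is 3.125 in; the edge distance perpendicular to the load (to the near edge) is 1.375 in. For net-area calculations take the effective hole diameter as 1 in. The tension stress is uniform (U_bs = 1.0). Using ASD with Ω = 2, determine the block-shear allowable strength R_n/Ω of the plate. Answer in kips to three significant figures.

33.9 kips

Shear plane L_v = 1.75 + 2·3.125 = 8 in; A_gv = 8 × 0.25 = 2 in².
A_nv = (8 − 2.5·1) × 0.25 = 1.375 in².
A_nt = (1.375 − 0.5·1) × 0.25 = 0.2188 in².
0.6 F_u A_nv = 53.62 kips; 0.6 F_y A_gv = 60 kips → shear rupture governs the shear term.
R_n = 53.62 + 1.0 × 65 × 0.2188 = 67.84 kips.
Allowable strength R_n/Ω = 67.84 / 2 = 33.9 kips.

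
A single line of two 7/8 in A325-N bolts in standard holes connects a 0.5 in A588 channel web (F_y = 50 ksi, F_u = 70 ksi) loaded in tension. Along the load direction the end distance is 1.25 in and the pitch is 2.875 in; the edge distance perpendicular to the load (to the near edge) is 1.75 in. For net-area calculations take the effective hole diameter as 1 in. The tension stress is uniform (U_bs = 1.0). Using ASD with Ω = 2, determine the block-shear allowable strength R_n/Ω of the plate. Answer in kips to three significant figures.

49.4 kips

Shear plane L_v = 1.25 + 1·2.875 = 4.125 in; A_gv = 4.125 × 0.5 = 2.062 in².
A_nv = (4.125 − 1.5·1) × 0.5 = 1.312 in².
A_nt = (1.75 − 0.5·1) × 0.5 = 0.625 in².
0.6 F_u A_nv = 55.12 kips; 0.6 F_y A_gv = 61.88 kips → shear rupture governs the shear term.
R_n = 55.12 + 1.0 × 70 × 0.625 = 98.88 kips.
Allowable strength R_n/Ω = 98.88 / 2 = 49.4 kips.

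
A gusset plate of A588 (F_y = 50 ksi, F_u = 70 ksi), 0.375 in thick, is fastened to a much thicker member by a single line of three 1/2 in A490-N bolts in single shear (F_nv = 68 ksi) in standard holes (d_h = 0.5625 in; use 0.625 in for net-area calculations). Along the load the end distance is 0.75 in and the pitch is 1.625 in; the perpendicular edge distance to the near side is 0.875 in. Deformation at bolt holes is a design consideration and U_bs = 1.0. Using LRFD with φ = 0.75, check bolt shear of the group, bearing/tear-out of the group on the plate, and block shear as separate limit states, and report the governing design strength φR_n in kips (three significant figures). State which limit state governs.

30 kips (bolt shear governs)

Bolt shear: A_b = π·0.5²/4 = 0.1963 in²; R_n = 68 × 0.1963 × 3 × 1 = 40.06 kips → 0.75 × 40.06 = 30 kips.
Bearing: edge l_c = 0.4688, r_n = 14.77 kips; interior l_c = 1.062, r_n = 31.5 kips; R_n = 14.77 + 2·31.5 = 77.77 kips → 58.3 kips.
Block shear: A_gv = 1.5, A_nv = 0.9141, A_nt = 0.2109 in²; R_n = min(0.6F_uA_nv, 0.6F_yA_gv) + U_bs·F_u·A_nt = 53.16 kips → 39.9 kips.
Bolt shear governs: 30 kips.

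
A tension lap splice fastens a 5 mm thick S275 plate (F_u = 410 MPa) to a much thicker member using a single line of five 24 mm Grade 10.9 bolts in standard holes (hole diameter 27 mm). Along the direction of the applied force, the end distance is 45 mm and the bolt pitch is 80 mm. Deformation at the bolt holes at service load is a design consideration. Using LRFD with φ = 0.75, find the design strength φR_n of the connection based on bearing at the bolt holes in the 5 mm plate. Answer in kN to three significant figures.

412 kN

Per bolt r_n = 1.2 l_c t F_u ≤ 2.4 d t F_u; upper limit = 2.4 × 24 × 5 × 410 / 1000 = 118.1 kN.
Edge bolt: l_c = 45 − 27/2 = 31.5 mm → 1.2 × 31.5 × 5 × 410 / 1000 = 77.49 → r_n = 77.49 kN.
Interior bolts: l_c = 80 − 27 = 53 mm → 1.2 × 53 × 5 × 410 / 1000 = 130.4 → r_n = 118.1 kN.
R_n = 1 × 77.49 + 4 × 118.1 = 549.8 kN.
Design strength φR_n = 0.75 × 549.8 = 412 kN.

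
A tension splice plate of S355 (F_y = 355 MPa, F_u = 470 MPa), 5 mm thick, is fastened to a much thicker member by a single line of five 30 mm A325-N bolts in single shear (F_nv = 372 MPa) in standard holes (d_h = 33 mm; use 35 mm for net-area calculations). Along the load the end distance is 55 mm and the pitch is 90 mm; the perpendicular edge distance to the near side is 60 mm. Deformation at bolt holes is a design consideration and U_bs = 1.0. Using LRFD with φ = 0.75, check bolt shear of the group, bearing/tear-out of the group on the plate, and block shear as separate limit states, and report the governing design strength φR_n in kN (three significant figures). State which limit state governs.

347 kN (block shear governs)

Bolt shear: A_b = π·30²/4 = 706.9 mm²; R_n = 372 × 706.9 × 5 × 1 / 1000 = 1315 kN → 0.75 × 1315 = 986 kN.
Bearing: edge l_c = 38.5, r_n = 108.6 kN; interior l_c = 57, r_n = 160.7 kN; R_n = 108.6 + 4·160.7 = 751.5 kN → 564 kN.
Block shear: A_gv = 2075, A_nv = 1288, A_nt = 212.5 mm²; R_n = min(0.6F_uA_nv, 0.6F_yA_gv) + U_bs·F_u·A_nt = 462.9 kN → 347 kN.
Block shear governs: 347 kN.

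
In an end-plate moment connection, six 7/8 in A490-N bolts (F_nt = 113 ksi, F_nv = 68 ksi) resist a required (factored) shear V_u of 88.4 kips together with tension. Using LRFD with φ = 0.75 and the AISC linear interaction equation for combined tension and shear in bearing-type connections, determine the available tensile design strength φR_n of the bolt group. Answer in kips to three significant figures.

A_b = π·0.875²/4 = 0.6013 in²; f_rv = 88.4 / (6 × 0.6013) = 24.5 ksi.
F'_nt = 1.3 F_nt − (F_nt / φF_nv) f_rv = 1.3·113 − (113/(0.75·68))·24.5 = 92.61 ksi, capped at F_nt → F'_nt = 92.61 ksi.
R_n = F'_nt · A_b · n = 92.61 × 0.6013 × 6 = 334.1 kips.
Design strength φR_n = 0.75 × 334.1 = 251 kips.

251 kips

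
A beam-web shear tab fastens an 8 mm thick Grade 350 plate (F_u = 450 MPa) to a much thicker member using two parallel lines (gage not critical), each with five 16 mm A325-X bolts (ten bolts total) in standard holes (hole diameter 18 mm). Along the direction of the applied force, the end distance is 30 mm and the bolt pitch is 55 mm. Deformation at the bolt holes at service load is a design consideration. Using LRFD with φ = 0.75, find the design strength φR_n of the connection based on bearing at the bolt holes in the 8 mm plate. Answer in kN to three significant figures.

Per bolt r_n = 1.2 l_c t F_u ≤ 2.4 d t F_u; upper limit = 2.4 × 16 × 8 × 450 / 1000 = 138.2 kN.
Edge bolt: l_c = 30 − 18/2 = 21 mm → 1.2 × 21 × 8 × 450 / 1000 = 90.72 → r_n = 90.72 kN.
Interior bolts: l_c = 55 − 18 = 37 mm → 1.2 × 37 × 8 × 450 / 1000 = 159.8 → r_n = 138.2 kN.
R_n = 2 × 90.72 + 8 × 138.2 = 1287 kN.
Design strength φR_n = 0.75 × 1287 = 966 kN.

966 kN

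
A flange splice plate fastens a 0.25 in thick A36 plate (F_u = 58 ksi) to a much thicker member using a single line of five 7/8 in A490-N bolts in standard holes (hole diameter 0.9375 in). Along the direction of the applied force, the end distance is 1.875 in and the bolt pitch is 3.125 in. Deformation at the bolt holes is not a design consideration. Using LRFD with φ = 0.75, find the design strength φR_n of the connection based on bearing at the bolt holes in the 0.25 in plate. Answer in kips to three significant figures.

137 kips

Per bolt r_n = 1.5 l_c t F_u ≤ 3.0 d t F_u; upper limit = 3.0 × 0.875 × 0.25 × 58 = 38.06 kips.
Edge bolt: l_c = 1.875 − 0.9375/2 = 1.406 in → 1.5 × 1.406 × 0.25 × 58 = 30.59 → r_n = 30.59 kips.
Interior bolts: l_c = 3.125 − 0.9375 = 2.188 in → 1.5 × 2.188 × 0.25 × 58 = 47.58 → r_n = 38.06 kips.
R_n = 1 × 30.59 + 4 × 38.06 = 182.8 kips.
Design strength φR_n = 0.75 × 182.8 = 137 kips.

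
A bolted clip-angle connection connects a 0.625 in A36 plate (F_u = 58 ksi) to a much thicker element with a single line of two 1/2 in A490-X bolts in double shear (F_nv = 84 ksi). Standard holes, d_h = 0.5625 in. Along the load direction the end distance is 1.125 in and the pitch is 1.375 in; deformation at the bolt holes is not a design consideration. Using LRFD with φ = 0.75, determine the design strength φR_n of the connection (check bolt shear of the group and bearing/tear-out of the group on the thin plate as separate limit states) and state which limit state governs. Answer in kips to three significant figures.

49.5 kips (bolt shear governs)

Bolt shear: A_b = π·0.5²/4 = 0.1963 in²; R_n = 84 × 0.1963 × 2 × 2 = 65.97 kips → 0.75 × 65.97 = 49.5 kips.
Bearing (1.5 l_c t F_u ≤ 3.0 d t F_u): upper limit = 3.0·0.5·0.625·58 = 54.38 kips.
  Edge l_c = 1.125 − 0.5625/2 = 0.8438 → r_n = 45.88 kips; interior l_c = 1.375 − 0.5625 = 0.8125 → r_n = 44.18 kips.
  R_n,bearing = 1·45.88 + 1·44.18 = 90.06 kips → 0.75 × 90.06 = 67.5 kips.
Bolt shear governs: 49.5 kips.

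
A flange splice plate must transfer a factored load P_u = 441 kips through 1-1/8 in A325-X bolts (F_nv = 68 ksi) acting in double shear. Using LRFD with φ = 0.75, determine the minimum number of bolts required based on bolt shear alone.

A_b = π·1.125²/4 = 0.994 in².
Per-bolt design strength φR_n = 0.75 × 68 × 0.994 × 2 = 101.4 kips.
n ≥ 441 / 101.4 = 4.35 → use 5 bolts.

5 bolts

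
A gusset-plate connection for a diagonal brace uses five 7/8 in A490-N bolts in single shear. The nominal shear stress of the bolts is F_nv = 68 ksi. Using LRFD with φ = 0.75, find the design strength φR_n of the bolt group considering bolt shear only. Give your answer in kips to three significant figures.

A_b = π × 0.875² / 4 = 0.6013 in².
R_n = F_nv · A_b · n · n_s = 68 × 0.6013 × 5 × 1 = 204.4 kips.
Design strength φR_n = 0.75 × 204.4 = 153 kips.

153 kips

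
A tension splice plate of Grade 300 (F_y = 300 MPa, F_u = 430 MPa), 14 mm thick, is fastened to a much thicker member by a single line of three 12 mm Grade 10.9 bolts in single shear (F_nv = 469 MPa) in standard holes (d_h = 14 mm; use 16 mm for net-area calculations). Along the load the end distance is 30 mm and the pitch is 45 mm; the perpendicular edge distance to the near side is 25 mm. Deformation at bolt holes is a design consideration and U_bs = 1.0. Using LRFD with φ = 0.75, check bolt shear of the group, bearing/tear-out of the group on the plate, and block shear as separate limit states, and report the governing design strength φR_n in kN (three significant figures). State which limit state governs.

Bolt shear: A_b = π·12²/4 = 113.1 mm²; R_n = 469 × 113.1 × 3 × 1 / 1000 = 159.1 kN → 0.75 × 159.1 = 119 kN.
Bearing: edge l_c = 23, r_n = 166.2 kN; interior l_c = 31, r_n = 173.4 kN; R_n = 166.2 + 2·173.4 = 512.9 kN → 385 kN.
Block shear: A_gv = 1680, A_nv = 1120, A_nt = 238 mm²; R_n = min(0.6F_uA_nv, 0.6F_yA_gv) + U_bs·F_u·A_nt = 391.3 kN → 293 kN.
Bolt shear governs: 119 kN.

119 kN (bolt shear governs)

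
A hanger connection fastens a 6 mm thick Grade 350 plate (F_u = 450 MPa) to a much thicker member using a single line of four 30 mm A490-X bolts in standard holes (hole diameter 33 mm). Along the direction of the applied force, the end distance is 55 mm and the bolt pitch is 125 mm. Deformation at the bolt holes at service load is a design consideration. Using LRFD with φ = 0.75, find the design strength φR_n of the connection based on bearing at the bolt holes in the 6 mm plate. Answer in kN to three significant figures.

Per bolt r_n = 1.2 l_c t F_u ≤ 2.4 d t F_u; upper limit = 2.4 × 30 × 6 × 450 / 1000 = 194.4 kN.
Edge bolt: l_c = 55 − 33/2 = 38.5 mm → 1.2 × 38.5 × 6 × 450 / 1000 = 124.7 → r_n = 124.7 kN.
Interior bolts: l_c = 125 − 33 = 92 mm → 1.2 × 92 × 6 × 450 / 1000 = 298.1 → r_n = 194.4 kN.
R_n = 1 × 124.7 + 3 × 194.4 = 707.9 kN.
Design strength φR_n = 0.75 × 707.9 = 531 kN.

531 kN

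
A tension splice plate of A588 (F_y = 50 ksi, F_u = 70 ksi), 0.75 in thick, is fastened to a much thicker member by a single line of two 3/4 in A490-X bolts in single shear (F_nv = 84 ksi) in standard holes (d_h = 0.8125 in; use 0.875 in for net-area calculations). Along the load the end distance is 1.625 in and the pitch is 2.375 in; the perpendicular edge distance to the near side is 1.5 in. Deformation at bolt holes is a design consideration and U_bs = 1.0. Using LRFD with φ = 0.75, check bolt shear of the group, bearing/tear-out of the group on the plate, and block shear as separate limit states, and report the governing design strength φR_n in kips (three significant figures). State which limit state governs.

55.7 kips (bolt shear governs)

Bolt shear: A_b = π·0.75²/4 = 0.4418 in²; R_n = 84 × 0.4418 × 2 × 1 = 74.22 kips → 0.75 × 74.22 = 55.7 kips.
Bearing: edge l_c = 1.219, r_n = 76.78 kips; interior l_c = 1.562, r_n = 94.5 kips; R_n = 76.78 + 1·94.5 = 171.3 kips → 128 kips.
Block shear: A_gv = 3, A_nv = 2.016, A_nt = 0.7969 in²; R_n = min(0.6F_uA_nv, 0.6F_yA_gv) + U_bs·F_u·A_nt = 140.4 kips → 105 kips.
Bolt shear governs: 55.7 kips.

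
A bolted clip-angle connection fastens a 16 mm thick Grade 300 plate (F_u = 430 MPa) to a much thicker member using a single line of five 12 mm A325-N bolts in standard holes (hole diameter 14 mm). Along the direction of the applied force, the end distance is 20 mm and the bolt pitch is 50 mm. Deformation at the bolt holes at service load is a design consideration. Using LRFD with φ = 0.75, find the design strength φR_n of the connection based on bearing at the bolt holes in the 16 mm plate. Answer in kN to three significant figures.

675 kN

Per bolt r_n = 1.2 l_c t F_u ≤ 2.4 d t F_u; upper limit = 2.4 × 12 × 16 × 430 / 1000 = 198.1 kN.
Edge bolt: l_c = 20 − 14/2 = 13 mm → 1.2 × 13 × 16 × 430 / 1000 = 107.3 → r_n = 107.3 kN.
Interior bolts: l_c = 50 − 14 = 36 mm → 1.2 × 36 × 16 × 430 / 1000 = 297.2 → r_n = 198.1 kN.
R_n = 1 × 107.3 + 4 × 198.1 = 899.9 kN.
Design strength φR_n = 0.75 × 899.9 = 675 kN.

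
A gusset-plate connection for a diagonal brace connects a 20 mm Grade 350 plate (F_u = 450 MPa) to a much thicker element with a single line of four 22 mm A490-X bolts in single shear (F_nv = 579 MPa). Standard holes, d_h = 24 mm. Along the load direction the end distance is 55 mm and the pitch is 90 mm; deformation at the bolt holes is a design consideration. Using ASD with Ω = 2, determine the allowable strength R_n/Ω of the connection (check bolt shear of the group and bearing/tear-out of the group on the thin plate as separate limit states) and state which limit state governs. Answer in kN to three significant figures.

Bolt shear: A_b = π·22²/4 = 380.1 mm²; R_n = 579 × 380.1 × 4 × 1 / 1000 = 880.4 kN → 880.4 / 2 = 440 kN.
Bearing (1.2 l_c t F_u ≤ 2.4 d t F_u): upper limit = 2.4·22·20·450 / 1000 = 475.2 kN.
  Edge l_c = 55 − 24/2 = 43 → r_n = 464.4 kN; interior l_c = 90 − 24 = 66 → r_n = 475.2 kN.
  R_n,bearing = 1·464.4 + 3·475.2 = 1890 kN → 1890 / 2 = 945 kN.
Bolt shear governs: 440 kN.

440 kN (bolt shear governs)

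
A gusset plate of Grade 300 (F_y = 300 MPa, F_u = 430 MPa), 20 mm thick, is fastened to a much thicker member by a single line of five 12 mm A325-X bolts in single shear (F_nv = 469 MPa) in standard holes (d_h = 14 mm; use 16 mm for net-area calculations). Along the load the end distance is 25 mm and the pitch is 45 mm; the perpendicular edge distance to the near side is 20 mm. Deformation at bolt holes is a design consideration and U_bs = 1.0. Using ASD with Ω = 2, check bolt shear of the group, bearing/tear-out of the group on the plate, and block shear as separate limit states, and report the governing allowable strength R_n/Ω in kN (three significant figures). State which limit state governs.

Bolt shear: A_b = π·12²/4 = 113.1 mm²; R_n = 469 × 113.1 × 5 × 1 / 1000 = 265.2 kN → 265.2 / 2 = 133 kN.
Bearing: edge l_c = 18, r_n = 185.8 kN; interior l_c = 31, r_n = 247.7 kN; R_n = 185.8 + 4·247.7 = 1176 kN → 588 kN.
Block shear: A_gv = 4100, A_nv = 2660, A_nt = 240 mm²; R_n = min(0.6F_uA_nv, 0.6F_yA_gv) + U_bs·F_u·A_nt = 789.5 kN → 395 kN.
Bolt shear governs: 133 kN.

133 kN (bolt shear governs)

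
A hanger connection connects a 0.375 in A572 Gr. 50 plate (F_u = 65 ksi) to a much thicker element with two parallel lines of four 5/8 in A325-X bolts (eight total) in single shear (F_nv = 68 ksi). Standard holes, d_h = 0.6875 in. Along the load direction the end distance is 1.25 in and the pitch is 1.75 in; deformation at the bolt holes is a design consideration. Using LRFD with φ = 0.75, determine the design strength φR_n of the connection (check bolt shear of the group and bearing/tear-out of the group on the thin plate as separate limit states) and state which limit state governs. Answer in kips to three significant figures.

Bolt shear: A_b = π·0.625²/4 = 0.3068 in²; R_n = 68 × 0.3068 × 8 × 1 = 166.9 kips → 0.75 × 166.9 = 125 kips.
Bearing (1.2 l_c t F_u ≤ 2.4 d t F_u): upper limit = 2.4·0.625·0.375·65 = 36.56 kips.
  Edge l_c = 1.25 − 0.6875/2 = 0.9062 → r_n = 26.51 kips; interior l_c = 1.75 − 0.6875 = 1.062 → r_n = 31.08 kips.
  R_n,bearing = 2·26.51 + 6·31.08 = 239.5 kips → 0.75 × 239.5 = 180 kips.
Bolt shear governs: 125 kips.

125 kips (bolt shear governs)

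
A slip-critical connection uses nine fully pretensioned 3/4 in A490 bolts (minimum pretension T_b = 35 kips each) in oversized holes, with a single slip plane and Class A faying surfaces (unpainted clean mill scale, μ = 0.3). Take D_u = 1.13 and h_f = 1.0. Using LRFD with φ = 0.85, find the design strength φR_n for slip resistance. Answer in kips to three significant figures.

90.8 kips

R_n = μ · D_u · h_f · T_b · n_s · n_b = 0.3 × 1.13 × 1.0 × 35 × 1 × 9 = 106.8 kips.
Design strength φR_n = 0.85 × 106.8 = 90.8 kips.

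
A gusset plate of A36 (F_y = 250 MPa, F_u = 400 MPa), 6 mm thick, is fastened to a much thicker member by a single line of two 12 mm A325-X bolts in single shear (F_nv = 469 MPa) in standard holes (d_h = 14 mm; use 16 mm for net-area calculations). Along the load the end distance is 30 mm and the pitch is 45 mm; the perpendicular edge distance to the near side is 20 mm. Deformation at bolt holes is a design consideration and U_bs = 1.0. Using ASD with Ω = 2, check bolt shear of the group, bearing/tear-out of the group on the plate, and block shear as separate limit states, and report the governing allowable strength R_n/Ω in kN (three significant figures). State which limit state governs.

Bolt shear: A_b = π·12²/4 = 113.1 mm²; R_n = 469 × 113.1 × 2 × 1 / 1000 = 106.1 kN → 106.1 / 2 = 53 kN.
Bearing: edge l_c = 23, r_n = 66.24 kN; interior l_c = 31, r_n = 69.12 kN; R_n = 66.24 + 1·69.12 = 135.4 kN → 67.7 kN.
Block shear: A_gv = 450, A_nv = 306, A_nt = 72 mm²; R_n = min(0.6F_uA_nv, 0.6F_yA_gv) + U_bs·F_u·A_nt = 96.3 kN → 48.1 kN.
Block shear governs: 48.1 kN.

48.1 kN (block shear governs)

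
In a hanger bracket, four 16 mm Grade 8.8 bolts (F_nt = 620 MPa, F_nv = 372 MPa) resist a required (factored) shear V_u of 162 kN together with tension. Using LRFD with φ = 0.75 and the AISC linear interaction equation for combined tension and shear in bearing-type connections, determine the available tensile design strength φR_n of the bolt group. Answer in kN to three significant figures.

A_b = π·16²/4 = 201.1 mm²; f_rv = 162 × 1000 / (4 × 201.1) = 201.4 MPa.
F'_nt = 1.3 F_nt − (F_nt / φF_nv) f_rv = 1.3·620 − (620/(0.75·372))·201.4 = 358.4 MPa, capped at F_nt → F'_nt = 358.4 MPa.
R_n = F'_nt · A_b · n = 358.4 × 201.1 × 4 / 1000 = 288.2 kN.
Design strength φR_n = 0.75 × 288.2 = 216 kN.

216 kN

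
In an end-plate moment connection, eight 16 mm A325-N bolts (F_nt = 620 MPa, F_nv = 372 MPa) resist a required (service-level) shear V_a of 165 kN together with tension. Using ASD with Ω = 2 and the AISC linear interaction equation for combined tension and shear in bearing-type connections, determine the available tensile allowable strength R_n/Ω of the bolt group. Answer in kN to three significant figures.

373 kN

A_b = π·16²/4 = 201.1 mm²; f_rv = 165 × 1000 / (8 × 201.1) = 102.6 MPa.
F'_nt = 1.3 F_nt − (Ω F_nt / F_nv) f_rv = 1.3·620 − (2·620/372)·102.6 = 464.1 MPa, capped at F_nt → F'_nt = 464.1 MPa.
R_n = F'_nt · A_b · n = 464.1 × 201.1 × 8 / 1000 = 746.4 kN.
Allowable strength R_n/Ω = 746.4 / 2 = 373 kN.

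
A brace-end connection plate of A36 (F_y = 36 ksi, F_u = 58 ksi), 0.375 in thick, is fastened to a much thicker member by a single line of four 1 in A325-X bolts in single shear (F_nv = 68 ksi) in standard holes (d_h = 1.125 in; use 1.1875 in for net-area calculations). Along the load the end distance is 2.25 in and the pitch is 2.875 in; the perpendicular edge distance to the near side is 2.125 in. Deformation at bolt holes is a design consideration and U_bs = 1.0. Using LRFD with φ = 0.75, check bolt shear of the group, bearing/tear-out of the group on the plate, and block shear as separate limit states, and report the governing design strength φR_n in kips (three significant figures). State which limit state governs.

90.7 kips (block shear governs)

Bolt shear: A_b = π·1²/4 = 0.7854 in²; R_n = 68 × 0.7854 × 4 × 1 = 213.6 kips → 0.75 × 213.6 = 160 kips.
Bearing: edge l_c = 1.688, r_n = 44.04 kips; interior l_c = 1.75, r_n = 45.68 kips; R_n = 44.04 + 3·45.68 = 181.1 kips → 136 kips.
Block shear: A_gv = 4.078, A_nv = 2.52, A_nt = 0.5742 in²; R_n = min(0.6F_uA_nv, 0.6F_yA_gv) + U_bs·F_u·A_nt = 121 kips → 90.7 kips.
Block shear governs: 90.7 kips.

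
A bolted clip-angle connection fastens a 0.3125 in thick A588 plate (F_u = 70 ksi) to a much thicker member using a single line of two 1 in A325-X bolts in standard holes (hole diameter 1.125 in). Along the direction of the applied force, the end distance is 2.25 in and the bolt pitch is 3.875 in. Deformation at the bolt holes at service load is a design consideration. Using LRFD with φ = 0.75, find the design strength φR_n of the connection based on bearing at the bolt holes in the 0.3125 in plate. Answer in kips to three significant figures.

Per bolt r_n = 1.2 l_c t F_u ≤ 2.4 d t F_u; upper limit = 2.4 × 1 × 0.3125 × 70 = 52.5 kips.
Edge bolt: l_c = 2.25 − 1.125/2 = 1.688 in → 1.2 × 1.688 × 0.3125 × 70 = 44.3 → r_n = 44.3 kips.
Interior bolts: l_c = 3.875 − 1.125 = 2.75 in → 1.2 × 2.75 × 0.3125 × 70 = 72.19 → r_n = 52.5 kips.
R_n = 1 × 44.3 + 1 × 52.5 = 96.8 kips.
Design strength φR_n = 0.75 × 96.8 = 72.6 kips.

72.6 kips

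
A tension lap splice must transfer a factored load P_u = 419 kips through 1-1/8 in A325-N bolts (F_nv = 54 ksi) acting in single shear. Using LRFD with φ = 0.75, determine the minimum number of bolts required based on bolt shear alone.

11 bolts

A_b = π·1.125²/4 = 0.994 in².
Per-bolt design strength φR_n = 0.75 × 54 × 0.994 × 1 = 40.26 kips.
n ≥ 419 / 40.26 = 10.41 → use 11 bolts.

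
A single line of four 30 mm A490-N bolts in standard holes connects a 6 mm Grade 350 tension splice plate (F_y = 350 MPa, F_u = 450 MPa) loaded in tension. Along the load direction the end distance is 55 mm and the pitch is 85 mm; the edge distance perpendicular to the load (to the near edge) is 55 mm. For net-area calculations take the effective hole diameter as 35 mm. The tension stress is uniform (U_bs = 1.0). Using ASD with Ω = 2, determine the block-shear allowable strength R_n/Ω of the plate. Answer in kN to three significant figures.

202 kN

Shear plane L_v = 55 + 3·85 = 310 mm; A_gv = 310 × 6 = 1860 mm².
A_nv = (310 − 3.5·35) × 6 = 1125 mm².
A_nt = (55 − 0.5·35) × 6 = 225 mm².
0.6 F_u A_nv = 303.8 kN; 0.6 F_y A_gv = 390.6 kN → shear rupture governs the shear term.
R_n = 303.8 + 1.0 × 450 × 225 / 1000 = 405 kN.
Allowable strength R_n/Ω = 405 / 2 = 202 kN.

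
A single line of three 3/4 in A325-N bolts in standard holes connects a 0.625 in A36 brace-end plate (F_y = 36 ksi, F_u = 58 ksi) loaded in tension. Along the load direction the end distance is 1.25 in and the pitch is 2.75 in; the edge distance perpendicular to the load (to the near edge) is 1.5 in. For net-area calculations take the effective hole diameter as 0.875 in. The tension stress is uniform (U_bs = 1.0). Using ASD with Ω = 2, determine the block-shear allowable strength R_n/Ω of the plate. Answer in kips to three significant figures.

64.8 kips

Shear plane L_v = 1.25 + 2·2.75 = 6.75 in; A_gv = 6.75 × 0.625 = 4.219 in².
A_nv = (6.75 − 2.5·0.875) × 0.625 = 2.852 in².
A_nt = (1.5 − 0.5·0.875) × 0.625 = 0.6641 in².
0.6 F_u A_nv = 99.23 kips; 0.6 F_y A_gv = 91.12 kips → shear yielding governs the shear term.
R_n = 91.12 + 1.0 × 58 × 0.6641 = 129.6 kips.
Allowable strength R_n/Ω = 129.6 / 2 = 64.8 kips.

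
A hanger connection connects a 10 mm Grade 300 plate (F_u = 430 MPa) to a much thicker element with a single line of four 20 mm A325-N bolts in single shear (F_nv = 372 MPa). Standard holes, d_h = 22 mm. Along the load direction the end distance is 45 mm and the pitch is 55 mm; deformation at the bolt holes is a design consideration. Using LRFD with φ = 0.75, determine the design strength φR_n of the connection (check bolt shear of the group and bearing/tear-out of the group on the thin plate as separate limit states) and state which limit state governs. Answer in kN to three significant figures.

Bolt shear: A_b = π·20²/4 = 314.2 mm²; R_n = 372 × 314.2 × 4 × 1 / 1000 = 467.5 kN → 0.75 × 467.5 = 351 kN.
Bearing (1.2 l_c t F_u ≤ 2.4 d t F_u): upper limit = 2.4·20·10·430 / 1000 = 206.4 kN.
  Edge l_c = 45 − 22/2 = 34 → r_n = 175.4 kN; interior l_c = 55 − 22 = 33 → r_n = 170.3 kN.
  R_n,bearing = 1·175.4 + 3·170.3 = 686.3 kN → 0.75 × 686.3 = 515 kN.
Bolt shear governs: 351 kN.

351 kN (bolt shear governs)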